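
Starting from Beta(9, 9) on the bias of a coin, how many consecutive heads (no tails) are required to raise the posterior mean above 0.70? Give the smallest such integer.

After k heads and 0 tails the posterior is Beta(9+k, 9), with mean (9+k)/(9+9+k).
Set (9+k)/(18+k) > 0.70 and solve: k > (0.70·18 − 9)/(1 − 0.70) = 12.000.
The smallest integer exceeding 12.000 is 13.

k = 13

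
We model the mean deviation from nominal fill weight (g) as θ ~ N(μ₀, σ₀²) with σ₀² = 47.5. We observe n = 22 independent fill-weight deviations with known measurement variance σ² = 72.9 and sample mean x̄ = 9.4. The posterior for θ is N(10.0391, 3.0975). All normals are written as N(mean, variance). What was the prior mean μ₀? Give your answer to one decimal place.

μ₀ = 19.2

The posterior mean is a precision-weighted average: μ_n = (τ₀μ₀ + τ_data·x̄)/(τ₀+τ_data), with τ₀=1/σ₀² and τ_data=n/σ².
Here τ₀ = 1/47.5 = 0.021053 and τ_data = 22/72.9 = 0.301783, so τ_n = 0.322836.
Rearranging for μ₀: μ₀ = (μ_n·τ_n − τ_data·x̄)/τ₀ = (10.0391·0.322836 − 0.301783·9.4) / 0.021053 = 0.404223/0.021053 ≈ 19.2.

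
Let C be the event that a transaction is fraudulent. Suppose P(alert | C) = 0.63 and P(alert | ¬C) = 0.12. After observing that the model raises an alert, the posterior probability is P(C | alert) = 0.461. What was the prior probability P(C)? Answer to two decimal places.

Bayes' rule in odds form gives O(C|E) = O(C)·[P(E|C)/P(E|¬C)], hence O(C) = O(C|E)/LR.
Posterior odds = 0.461/(1−0.461) = 0.8553. LR = 0.63/0.12 = 5.2500.
Prior odds = 0.8553/5.2500 = 0.1629, so P(C) = 0.1629/(1+0.1629) ≈ 0.14.

P(C) = 0.14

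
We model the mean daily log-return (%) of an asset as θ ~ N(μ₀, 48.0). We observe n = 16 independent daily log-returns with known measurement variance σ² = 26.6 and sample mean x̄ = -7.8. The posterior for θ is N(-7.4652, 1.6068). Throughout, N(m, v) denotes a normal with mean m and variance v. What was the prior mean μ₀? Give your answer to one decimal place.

μ₀ = 2.2

The posterior mean is a precision-weighted average: μ_n = (τ₀μ₀ + τ_data·x̄)/(τ₀+τ_data), with τ₀=1/σ₀² and τ_data=n/σ².
Here τ₀ = 1/48.0 = 0.020833 and τ_data = 16/26.6 = 0.601504, so τ_n = 0.622337.
Rearranging for μ₀: μ₀ = (μ_n·τ_n − τ_data·x̄)/τ₀ = (-7.4652·0.622337 − 0.601504·-7.8) / 0.020833 = 0.045861/0.020833 ≈ 2.2.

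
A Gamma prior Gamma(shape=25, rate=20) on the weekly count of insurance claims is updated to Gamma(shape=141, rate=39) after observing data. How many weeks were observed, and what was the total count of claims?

n = 19 weeks with total 116 claims

Gamma–Poisson conjugacy: posterior shape = α + Σxᵢ, posterior rate = β + n.
Matching: Σxᵢ = 141 − 25 = 116 and n = 39 − 20 = 19.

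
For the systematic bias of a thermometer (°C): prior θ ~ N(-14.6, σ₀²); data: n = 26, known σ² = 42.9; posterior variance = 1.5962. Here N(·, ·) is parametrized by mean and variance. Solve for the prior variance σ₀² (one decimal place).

σ₀² = 49.0

For the Normal–Normal model with known σ², precisions add: τ_n = τ₀ + n/σ².
So 1/σ₀² = 1/1.5962 − 26/42.9 = 0.626488 − 0.606061 = 0.020427.
Hence σ₀² = 1/0.020427 ≈ 49.0.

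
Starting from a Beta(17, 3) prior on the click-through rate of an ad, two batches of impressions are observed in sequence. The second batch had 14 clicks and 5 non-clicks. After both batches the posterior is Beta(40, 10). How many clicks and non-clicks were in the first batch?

Because Beta–binomial updating is additive in the counts, the combined data contributed (α_post−α_prior, β_post−β_prior) successes and failures.
Total across both batches: 40−17=23 clicks, 10−3=7 non-clicks.
Subtract the second batch: 23−14=9 clicks and 7−5=2 non-clicks.

9 clicks and 2 non-clicks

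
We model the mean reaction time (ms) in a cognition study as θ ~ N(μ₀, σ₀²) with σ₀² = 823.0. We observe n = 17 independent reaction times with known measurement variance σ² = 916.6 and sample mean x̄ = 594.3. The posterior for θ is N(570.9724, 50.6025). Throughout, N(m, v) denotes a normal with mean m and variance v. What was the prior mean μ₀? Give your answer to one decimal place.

The posterior mean is a precision-weighted average: μ_n = (τ₀μ₀ + τ_data·x̄)/(τ₀+τ_data), with τ₀=1/σ₀² and τ_data=n/σ².
Here τ₀ = 1/823.0 = 0.001215 and τ_data = 17/916.6 = 0.018547, so τ_n = 0.019762.
Rearranging for μ₀: μ₀ = (μ_n·τ_n − τ_data·x̄)/τ₀ = (570.9724·0.019762 − 0.018547·594.3) / 0.001215 = 0.261074/0.001215 ≈ 214.9.

μ₀ = 214.9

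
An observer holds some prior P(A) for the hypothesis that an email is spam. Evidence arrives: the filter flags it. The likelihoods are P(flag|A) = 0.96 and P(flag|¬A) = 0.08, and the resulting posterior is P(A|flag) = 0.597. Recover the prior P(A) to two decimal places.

P(A) = 0.11

Bayes' rule in odds form gives O(A|E) = O(A)·[P(E|A)/P(E|¬A)], hence O(A) = O(A|E)/LR.
Posterior odds = 0.597/(1−0.597) = 1.4814. LR = 0.96/0.08 = 12.0000.
Prior odds = 1.4814/12.0000 = 0.1235, so P(A) = 0.1235/(1+0.1235) ≈ 0.11.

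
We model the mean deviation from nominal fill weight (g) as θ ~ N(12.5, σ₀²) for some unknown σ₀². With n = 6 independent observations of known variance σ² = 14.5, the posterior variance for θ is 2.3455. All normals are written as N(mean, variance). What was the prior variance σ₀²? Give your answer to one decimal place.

σ₀² = 79.6

For the Normal–Normal model with known σ², precisions add: τ_n = τ₀ + n/σ².
So 1/σ₀² = 1/2.3455 − 6/14.5 = 0.426348 − 0.413793 = 0.012555.
Hence σ₀² = 1/0.012555 ≈ 79.6.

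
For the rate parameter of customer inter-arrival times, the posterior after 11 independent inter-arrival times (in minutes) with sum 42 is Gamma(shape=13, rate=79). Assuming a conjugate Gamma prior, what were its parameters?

Gamma(shape=2, rate=37)

Gamma–exponential conjugacy: posterior shape = α + n, posterior rate = β + Σtᵢ.
So α = 13 − 11 = 2 and β = 79 − 42 = 37.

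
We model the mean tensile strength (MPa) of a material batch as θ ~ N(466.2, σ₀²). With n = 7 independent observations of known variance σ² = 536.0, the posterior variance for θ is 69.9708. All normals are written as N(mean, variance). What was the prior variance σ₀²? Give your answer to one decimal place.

σ₀² = 811.7

Posterior precision equals prior precision plus data precision: 1/σ_n² = 1/σ₀² + n/σ².
So 1/σ₀² = 1/69.9708 − 7/536.0 = 0.014292 − 0.013060 = 0.001232.
Hence σ₀² = 1/0.001232 ≈ 811.7.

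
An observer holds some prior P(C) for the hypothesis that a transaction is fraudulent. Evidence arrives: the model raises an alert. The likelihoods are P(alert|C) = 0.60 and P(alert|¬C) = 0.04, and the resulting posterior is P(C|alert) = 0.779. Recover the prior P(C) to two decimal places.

P(C) = 0.19

In odds form, posterior odds = prior odds × likelihood ratio, so prior odds = posterior odds ÷ LR.
Posterior odds = 0.779/(1−0.779) = 3.5249. LR = 0.60/0.04 = 15.0000.
Prior odds = 3.5249/15.0000 = 0.2350, so P(C) = 0.2350/(1+0.2350) ≈ 0.19.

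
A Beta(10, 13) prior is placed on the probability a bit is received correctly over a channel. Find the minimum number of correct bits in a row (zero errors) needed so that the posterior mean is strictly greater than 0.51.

k = 4

After k correct bits and 0 errors the posterior is Beta(10+k, 13), with mean (10+k)/(10+13+k).
Set (10+k)/(23+k) > 0.51 and solve: k > (0.51·23 − 10)/(1 − 0.51) = 3.531.
The smallest integer exceeding 3.531 is 4.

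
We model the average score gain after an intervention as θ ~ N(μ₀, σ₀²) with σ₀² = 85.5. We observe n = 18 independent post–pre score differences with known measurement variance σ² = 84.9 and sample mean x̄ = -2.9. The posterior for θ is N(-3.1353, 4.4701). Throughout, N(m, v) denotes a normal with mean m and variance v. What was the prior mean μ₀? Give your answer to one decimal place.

μ₀ = -7.4

With known observation variance, the Normal–Normal posterior has precision τ_n = τ₀ + n/σ² and mean μ_n = (τ₀μ₀ + (n/σ²)x̄)/τ_n.
Here τ₀ = 1/85.5 = 0.011696 and τ_data = 18/84.9 = 0.212014, so τ_n = 0.223710.
Rearranging for μ₀: μ₀ = (μ_n·τ_n − τ_data·x̄)/τ₀ = (-3.1353·0.223710 − 0.212014·-2.9) / 0.011696 = -0.086557/0.011696 ≈ -7.4.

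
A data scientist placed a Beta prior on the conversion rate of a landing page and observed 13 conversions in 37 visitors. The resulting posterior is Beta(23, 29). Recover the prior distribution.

Beta(10, 5)

Under Beta–binomial conjugacy the posterior parameters are (a+s, b+f).
Subtract the data counts: 23−13=10, 29−24=5.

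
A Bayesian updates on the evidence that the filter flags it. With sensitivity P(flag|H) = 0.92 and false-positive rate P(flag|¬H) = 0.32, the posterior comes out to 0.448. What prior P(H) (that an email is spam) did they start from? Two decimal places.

In odds form, posterior odds = prior odds × likelihood ratio, so prior odds = posterior odds ÷ LR.
Posterior odds = 0.448/(1−0.448) = 0.8116. LR = 0.92/0.32 = 2.8750.
Prior odds = 0.8116/2.8750 = 0.2823, so P(H) = 0.2823/(1+0.2823) ≈ 0.22.

P(H) = 0.22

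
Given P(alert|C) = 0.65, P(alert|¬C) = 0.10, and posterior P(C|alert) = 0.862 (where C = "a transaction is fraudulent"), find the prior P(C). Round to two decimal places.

Bayes' rule in odds form gives O(C|E) = O(C)·[P(E|C)/P(E|¬C)], hence O(C) = O(C|E)/LR.
Posterior odds = 0.862/(1−0.862) = 6.2464. LR = 0.65/0.10 = 6.5000.
Prior odds = 6.2464/6.5000 = 0.9610, so P(C) = 0.9610/(1+0.9610) ≈ 0.49.

P(C) = 0.49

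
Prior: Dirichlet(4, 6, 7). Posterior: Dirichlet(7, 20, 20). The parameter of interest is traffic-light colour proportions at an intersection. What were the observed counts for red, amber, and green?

For a Dirichlet(α) prior with multinomial counts c, the posterior is Dirichlet(α + c) componentwise.
Counts are posterior − prior componentwise: 7−4=3, 20−6=14, 20−7=13.

counts (3, 14, 13)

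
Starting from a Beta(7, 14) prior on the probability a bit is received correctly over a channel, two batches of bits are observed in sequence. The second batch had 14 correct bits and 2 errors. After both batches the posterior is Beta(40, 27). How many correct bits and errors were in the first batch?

Sequential conjugate updates are equivalent to a single update on the pooled data, so total successes = posterior α − prior α and total failures = posterior β − prior β.
Total across both batches: 40−7=33 correct bits, 27−14=13 errors.
Subtract the second batch: 33−14=19 correct bits and 13−2=11 errors.

19 correct bits and 11 errors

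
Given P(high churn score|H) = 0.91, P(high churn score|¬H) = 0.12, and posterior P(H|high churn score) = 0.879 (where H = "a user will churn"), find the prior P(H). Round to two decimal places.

P(H) = 0.49

Bayes' rule in odds form gives O(H|E) = O(H)·[P(E|H)/P(E|¬H)], hence O(H) = O(H|E)/LR.
Posterior odds = 0.879/(1−0.879) = 7.2645. LR = 0.91/0.12 = 7.5833.
Prior odds = 7.2645/7.5833 = 0.9580, so P(H) = 0.9580/(1+0.9580) ≈ 0.49.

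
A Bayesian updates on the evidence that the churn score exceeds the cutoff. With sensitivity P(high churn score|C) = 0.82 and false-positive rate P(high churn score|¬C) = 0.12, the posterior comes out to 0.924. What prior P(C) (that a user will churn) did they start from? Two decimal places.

Bayes' rule in odds form gives O(C|E) = O(C)·[P(E|C)/P(E|¬C)], hence O(C) = O(C|E)/LR.
Posterior odds = 0.924/(1−0.924) = 12.1579. LR = 0.82/0.12 = 6.8333.
Prior odds = 12.1579/6.8333 = 1.7792, so P(C) = 1.7792/(1+1.7792) ≈ 0.64.

P(C) = 0.64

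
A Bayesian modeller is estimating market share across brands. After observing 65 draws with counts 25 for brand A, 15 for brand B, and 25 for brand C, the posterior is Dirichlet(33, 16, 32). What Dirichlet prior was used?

For a Dirichlet(α) prior with multinomial counts c, the posterior is Dirichlet(α + c) componentwise.
Subtract each count from the matching posterior parameter: 33−25=8, 16−15=1, 32−25=7.

Dirichlet(8, 1, 7)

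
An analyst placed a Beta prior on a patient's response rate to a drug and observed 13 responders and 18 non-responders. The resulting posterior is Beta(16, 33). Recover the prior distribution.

A Beta(a, b) prior with s successes and f failures in binomial data gives a Beta(a+s, b+f) posterior.
So a = 16 − 13 = 3 and b = 33 − 18 = 15.

Beta(3, 15)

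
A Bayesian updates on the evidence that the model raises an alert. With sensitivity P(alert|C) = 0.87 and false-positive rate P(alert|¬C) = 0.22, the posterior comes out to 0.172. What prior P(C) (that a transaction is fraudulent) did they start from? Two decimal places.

In odds form, posterior odds = prior odds × likelihood ratio, so prior odds = posterior odds ÷ LR.
Posterior odds = 0.172/(1−0.172) = 0.2077. LR = 0.87/0.22 = 3.9545.
Prior odds = 0.2077/3.9545 = 0.0525, so P(C) = 0.0525/(1+0.0525) ≈ 0.05.

P(C) = 0.05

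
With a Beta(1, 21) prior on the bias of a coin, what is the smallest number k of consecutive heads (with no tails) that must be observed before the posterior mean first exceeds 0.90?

After k heads and 0 tails the posterior is Beta(1+k, 21), with mean (1+k)/(1+21+k).
Set (1+k)/(22+k) > 0.90 and solve: k > (0.90·22 − 1)/(1 − 0.90) = 188.000.
The smallest integer exceeding 188.000 is 189.

k = 189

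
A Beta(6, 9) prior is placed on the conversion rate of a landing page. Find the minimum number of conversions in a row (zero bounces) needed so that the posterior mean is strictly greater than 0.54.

After k conversions and 0 bounces the posterior is Beta(6+k, 9), with mean (6+k)/(6+9+k).
Set (6+k)/(15+k) > 0.54 and solve: k > (0.54·15 − 6)/(1 − 0.54) = 4.565.
The smallest integer exceeding 4.565 is 5, and checking k=5: (11)/(20) = 0.5500 > 0.54.

k = 5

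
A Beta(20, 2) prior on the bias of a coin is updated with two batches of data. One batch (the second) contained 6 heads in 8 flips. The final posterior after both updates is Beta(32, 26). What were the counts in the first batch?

6 heads and 22 tails

Sequential conjugate updates are equivalent to a single update on the pooled data, so total successes = posterior α − prior α and total failures = posterior β − prior β.
Total across both batches: 32−20=12 heads, 26−2=24 tails.
Subtract the second batch: 12−6=6 heads and 24−2=22 tails.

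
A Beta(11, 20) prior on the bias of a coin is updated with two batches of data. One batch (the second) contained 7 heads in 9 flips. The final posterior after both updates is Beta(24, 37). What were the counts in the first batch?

Because Beta–binomial updating is additive in the counts, the combined data contributed (α_post−α_prior, β_post−β_prior) successes and failures.
Total across both batches: 24−11=13 heads, 37−20=17 tails.
Subtract the second batch: 13−7=6 heads and 17−2=15 tails.

6 heads and 15 tails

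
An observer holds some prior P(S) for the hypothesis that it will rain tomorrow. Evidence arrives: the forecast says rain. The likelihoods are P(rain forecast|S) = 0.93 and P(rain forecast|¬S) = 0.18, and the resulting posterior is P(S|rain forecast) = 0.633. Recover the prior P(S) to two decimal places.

P(S) = 0.25

In odds form, posterior odds = prior odds × likelihood ratio, so prior odds = posterior odds ÷ LR.
Posterior odds = 0.633/(1−0.633) = 1.7248. LR = 0.93/0.18 = 5.1667.
Prior odds = 1.7248/5.1667 = 0.3338, so P(S) = 0.3338/(1+0.3338) ≈ 0.25.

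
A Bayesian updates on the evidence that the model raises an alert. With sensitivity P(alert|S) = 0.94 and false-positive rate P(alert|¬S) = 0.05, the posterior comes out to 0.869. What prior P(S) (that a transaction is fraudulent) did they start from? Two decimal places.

Bayes' rule in odds form gives O(S|E) = O(S)·[P(E|S)/P(E|¬S)], hence O(S) = O(S|E)/LR.
Posterior odds = 0.869/(1−0.869) = 6.6336. LR = 0.94/0.05 = 18.8000.
Prior odds = 6.6336/18.8000 = 0.3529, so P(S) = 0.3529/(1+0.3529) ≈ 0.26.

P(S) = 0.26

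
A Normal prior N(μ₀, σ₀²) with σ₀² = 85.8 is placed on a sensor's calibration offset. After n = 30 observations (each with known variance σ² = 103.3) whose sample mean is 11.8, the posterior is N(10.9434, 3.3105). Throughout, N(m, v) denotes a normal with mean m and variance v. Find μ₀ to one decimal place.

μ₀ = -10.4

The posterior mean is a precision-weighted average: μ_n = (τ₀μ₀ + τ_data·x̄)/(τ₀+τ_data), with τ₀=1/σ₀² and τ_data=n/σ².
Here τ₀ = 1/85.8 = 0.011655 and τ_data = 30/103.3 = 0.290416, so τ_n = 0.302071.
Rearranging for μ₀: μ₀ = (μ_n·τ_n − τ_data·x̄)/τ₀ = (10.9434·0.302071 − 0.290416·11.8) / 0.011655 = -0.121225/0.011655 ≈ -10.4.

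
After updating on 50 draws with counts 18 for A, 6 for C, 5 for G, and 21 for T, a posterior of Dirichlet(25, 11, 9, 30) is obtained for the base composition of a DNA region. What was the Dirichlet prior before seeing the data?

Dirichlet(7, 5, 4, 9)

For a Dirichlet(α) prior with multinomial counts c, the posterior is Dirichlet(α + c) componentwise.
Subtract each count from the matching posterior parameter: 25−18=7, 11−6=5, 9−5=4, 30−21=9.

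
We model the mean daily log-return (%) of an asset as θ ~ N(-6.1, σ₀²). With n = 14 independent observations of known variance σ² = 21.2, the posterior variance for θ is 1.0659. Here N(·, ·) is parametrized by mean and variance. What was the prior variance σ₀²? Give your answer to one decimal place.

Posterior precision equals prior precision plus data precision: 1/σ_n² = 1/σ₀² + n/σ².
So 1/σ₀² = 1/1.0659 − 14/21.2 = 0.938174 − 0.660377 = 0.277797.
Hence σ₀² = 1/0.277797 ≈ 3.6.

σ₀² = 3.6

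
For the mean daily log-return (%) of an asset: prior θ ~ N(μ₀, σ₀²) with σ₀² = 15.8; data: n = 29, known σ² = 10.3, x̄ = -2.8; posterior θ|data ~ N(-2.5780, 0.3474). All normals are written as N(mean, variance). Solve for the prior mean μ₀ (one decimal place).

μ₀ = 7.3

The posterior mean is a precision-weighted average: μ_n = (τ₀μ₀ + τ_data·x̄)/(τ₀+τ_data), with τ₀=1/σ₀² and τ_data=n/σ².
Here τ₀ = 1/15.8 = 0.063291 and τ_data = 29/10.3 = 2.815534, so τ_n = 2.878825.
Rearranging for μ₀: μ₀ = (μ_n·τ_n − τ_data·x̄)/τ₀ = (-2.5780·2.878825 − 2.815534·-2.8) / 0.063291 = 0.461884/0.063291 ≈ 7.3.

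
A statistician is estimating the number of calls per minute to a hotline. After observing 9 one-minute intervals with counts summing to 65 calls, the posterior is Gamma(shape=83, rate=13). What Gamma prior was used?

Gamma(shape=18, rate=4)

A Gamma(α, β) prior (rate parametrization) on a Poisson rate with n observations summing to S gives posterior Gamma(α+S, β+n).
So α = 83 − 65 = 18 and β = 13 − 9 = 4.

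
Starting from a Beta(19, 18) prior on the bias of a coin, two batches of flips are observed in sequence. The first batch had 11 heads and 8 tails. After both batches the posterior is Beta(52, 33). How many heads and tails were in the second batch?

22 heads and 7 tails

Sequential conjugate updates are equivalent to a single update on the pooled data, so total successes = posterior α − prior α and total failures = posterior β − prior β.
Total across both batches: 52−19=33 heads, 33−18=15 tails.
Subtract the first batch: 33−11=22 heads and 15−8=7 tails.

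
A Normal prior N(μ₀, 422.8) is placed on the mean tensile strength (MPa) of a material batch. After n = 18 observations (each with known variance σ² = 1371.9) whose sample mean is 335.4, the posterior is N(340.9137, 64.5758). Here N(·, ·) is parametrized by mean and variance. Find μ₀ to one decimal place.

With known observation variance, the Normal–Normal posterior has precision τ_n = τ₀ + n/σ² and mean μ_n = (τ₀μ₀ + (n/σ²)x̄)/τ_n.
Here τ₀ = 1/422.8 = 0.002365 and τ_data = 18/1371.9 = 0.013120, so τ_n = 0.015485.
Rearranging for μ₀: μ₀ = (μ_n·τ_n − τ_data·x̄)/τ₀ = (340.9137·0.015485 − 0.013120·335.4) / 0.002365 = 0.878601/0.002365 ≈ 371.5.

μ₀ = 371.5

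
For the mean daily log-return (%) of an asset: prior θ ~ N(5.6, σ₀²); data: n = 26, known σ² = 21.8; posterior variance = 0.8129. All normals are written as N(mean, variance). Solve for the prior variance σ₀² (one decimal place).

σ₀² = 26.7

Posterior precision equals prior precision plus data precision: 1/σ_n² = 1/σ₀² + n/σ².
So 1/σ₀² = 1/0.8129 − 26/21.8 = 1.230164 − 1.192661 = 0.037503.
Hence σ₀² = 1/0.037503 ≈ 26.7.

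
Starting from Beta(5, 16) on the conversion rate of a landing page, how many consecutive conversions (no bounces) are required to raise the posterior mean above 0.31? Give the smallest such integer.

k = 3

After k conversions and 0 bounces the posterior is Beta(5+k, 16), with mean (5+k)/(5+16+k).
Set (5+k)/(21+k) > 0.31 and solve: k > (0.31·21 − 5)/(1 − 0.31) = 2.188.
The smallest integer exceeding 2.188 is 3, and checking k=3: (8)/(24) = 0.3333 > 0.31.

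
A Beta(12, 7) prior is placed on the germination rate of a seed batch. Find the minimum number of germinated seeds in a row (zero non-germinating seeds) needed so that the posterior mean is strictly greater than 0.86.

k = 32

After k germinated seeds and 0 non-germinating seeds the posterior is Beta(12+k, 7), with mean (12+k)/(12+7+k).
Set (12+k)/(19+k) > 0.86 and solve: k > (0.86·19 − 12)/(1 − 0.86) = 31.000.
The smallest integer exceeding 31.000 is 32.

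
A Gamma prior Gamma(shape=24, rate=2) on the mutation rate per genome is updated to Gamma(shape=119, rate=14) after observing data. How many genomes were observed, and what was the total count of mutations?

A Gamma(α, β) prior (rate parametrization) on a Poisson rate with n observations summing to S gives posterior Gamma(α+S, β+n).
Matching: Σxᵢ = 119 − 24 = 95 and n = 14 − 2 = 12.

n = 12 genomes with total 95 mutations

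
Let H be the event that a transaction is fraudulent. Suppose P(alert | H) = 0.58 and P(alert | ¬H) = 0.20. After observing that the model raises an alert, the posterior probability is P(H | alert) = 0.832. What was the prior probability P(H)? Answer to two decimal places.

Bayes' rule in odds form gives O(H|E) = O(H)·[P(E|H)/P(E|¬H)], hence O(H) = O(H|E)/LR.
Posterior odds = 0.832/(1−0.832) = 4.9524. LR = 0.58/0.20 = 2.9000.
Prior odds = 4.9524/2.9000 = 1.7077, so P(H) = 1.7077/(1+1.7077) ≈ 0.63.

P(H) = 0.63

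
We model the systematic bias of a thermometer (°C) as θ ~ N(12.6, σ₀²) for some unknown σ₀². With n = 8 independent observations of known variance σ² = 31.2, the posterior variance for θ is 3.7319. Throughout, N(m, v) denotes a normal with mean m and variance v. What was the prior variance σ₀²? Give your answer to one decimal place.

σ₀² = 86.6

Posterior precision equals prior precision plus data precision: 1/σ_n² = 1/σ₀² + n/σ².
So 1/σ₀² = 1/3.7319 − 8/31.2 = 0.267960 − 0.256410 = 0.011550.
Hence σ₀² = 1/0.011550 ≈ 86.6.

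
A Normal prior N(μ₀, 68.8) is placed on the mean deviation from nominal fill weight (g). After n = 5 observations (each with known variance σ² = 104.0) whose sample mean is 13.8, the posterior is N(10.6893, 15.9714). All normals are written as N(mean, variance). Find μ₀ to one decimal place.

The posterior mean is a precision-weighted average: μ_n = (τ₀μ₀ + τ_data·x̄)/(τ₀+τ_data), with τ₀=1/σ₀² and τ_data=n/σ².
Here τ₀ = 1/68.8 = 0.014535 and τ_data = 5/104.0 = 0.048077, so τ_n = 0.062612.
Rearranging for μ₀: μ₀ = (μ_n·τ_n − τ_data·x̄)/τ₀ = (10.6893·0.062612 − 0.048077·13.8) / 0.014535 = 0.005816/0.014535 ≈ 0.4.

μ₀ = 0.4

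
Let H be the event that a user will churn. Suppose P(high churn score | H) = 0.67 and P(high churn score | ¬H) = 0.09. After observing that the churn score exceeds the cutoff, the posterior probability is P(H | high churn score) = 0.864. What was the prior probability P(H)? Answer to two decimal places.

Bayes' rule in odds form gives O(H|E) = O(H)·[P(E|H)/P(E|¬H)], hence O(H) = O(H|E)/LR.
Posterior odds = 0.864/(1−0.864) = 6.3529. LR = 0.67/0.09 = 7.4444.
Prior odds = 6.3529/7.4444 = 0.8534, so P(H) = 0.8534/(1+0.8534) ≈ 0.46.

P(H) = 0.46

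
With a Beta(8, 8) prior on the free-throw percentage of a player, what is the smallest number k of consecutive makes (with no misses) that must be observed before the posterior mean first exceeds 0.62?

k = 6

After k makes and 0 misses the posterior is Beta(8+k, 8), with mean (8+k)/(8+8+k).
Set (8+k)/(16+k) > 0.62 and solve: k > (0.62·16 − 8)/(1 − 0.62) = 5.053.
The smallest integer exceeding 5.053 is 6.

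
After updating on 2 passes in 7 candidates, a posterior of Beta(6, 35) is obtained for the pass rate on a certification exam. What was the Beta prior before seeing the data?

Under Beta–binomial conjugacy the posterior parameters are (a+s, b+f).
Subtract the data counts: 6−2=4, 35−5=30.

Beta(4, 30)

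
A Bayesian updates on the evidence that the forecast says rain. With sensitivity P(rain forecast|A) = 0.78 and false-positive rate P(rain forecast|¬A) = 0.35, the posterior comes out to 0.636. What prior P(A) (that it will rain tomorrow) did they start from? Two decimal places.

P(A) = 0.44

In odds form, posterior odds = prior odds × likelihood ratio, so prior odds = posterior odds ÷ LR.
Posterior odds = 0.636/(1−0.636) = 1.7473. LR = 0.78/0.35 = 2.2286.
Prior odds = 1.7473/2.2286 = 0.7840, so P(A) = 0.7840/(1+0.7840) ≈ 0.44.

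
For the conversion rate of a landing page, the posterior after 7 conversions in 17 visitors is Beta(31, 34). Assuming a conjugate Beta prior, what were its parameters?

Beta(24, 24)

Under Beta–binomial conjugacy the posterior parameters are (a+s, b+f).
So a = 31 − 7 = 24 and b = 34 − 10 = 24.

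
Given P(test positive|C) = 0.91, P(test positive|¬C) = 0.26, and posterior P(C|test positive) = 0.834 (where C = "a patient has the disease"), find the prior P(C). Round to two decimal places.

P(C) = 0.59

Bayes' rule in odds form gives O(C|E) = O(C)·[P(E|C)/P(E|¬C)], hence O(C) = O(C|E)/LR.
Posterior odds = 0.834/(1−0.834) = 5.0241. LR = 0.91/0.26 = 3.5000.
Prior odds = 5.0241/3.5000 = 1.4355, so P(C) = 1.4355/(1+1.4355) ≈ 0.59.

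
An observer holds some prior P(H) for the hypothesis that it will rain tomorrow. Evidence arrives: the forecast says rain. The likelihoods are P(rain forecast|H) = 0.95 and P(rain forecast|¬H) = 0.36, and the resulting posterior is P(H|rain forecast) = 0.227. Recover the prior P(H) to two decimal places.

Bayes' rule in odds form gives O(H|E) = O(H)·[P(E|H)/P(E|¬H)], hence O(H) = O(H|E)/LR.
Posterior odds = 0.227/(1−0.227) = 0.2937. LR = 0.95/0.36 = 2.6389.
Prior odds = 0.2937/2.6389 = 0.1113, so P(H) = 0.1113/(1+0.1113) ≈ 0.10.

P(H) = 0.10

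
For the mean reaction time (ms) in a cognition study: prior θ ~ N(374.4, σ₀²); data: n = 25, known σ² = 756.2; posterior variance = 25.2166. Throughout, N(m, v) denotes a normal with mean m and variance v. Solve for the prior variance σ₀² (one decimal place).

σ₀² = 151.6

Posterior precision equals prior precision plus data precision: 1/σ_n² = 1/σ₀² + n/σ².
So 1/σ₀² = 1/25.2166 − 25/756.2 = 0.039656 − 0.033060 = 0.006596.
Hence σ₀² = 1/0.006596 ≈ 151.6.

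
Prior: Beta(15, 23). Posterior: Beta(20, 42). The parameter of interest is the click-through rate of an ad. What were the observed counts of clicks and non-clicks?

Under Beta–binomial conjugacy the posterior parameters are (a+s, b+f).
Match parameters: s=20−15=5, f=42−23=19.

5 clicks and 19 non-clicks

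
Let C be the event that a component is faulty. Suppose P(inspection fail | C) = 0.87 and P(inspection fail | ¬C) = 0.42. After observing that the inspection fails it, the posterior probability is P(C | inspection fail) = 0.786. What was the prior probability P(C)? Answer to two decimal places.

P(C) = 0.64

In odds form, posterior odds = prior odds × likelihood ratio, so prior odds = posterior odds ÷ LR.
Posterior odds = 0.786/(1−0.786) = 3.6729. LR = 0.87/0.42 = 2.0714.
Prior odds = 3.6729/2.0714 = 1.7731, so P(C) = 1.7731/(1+1.7731) ≈ 0.64.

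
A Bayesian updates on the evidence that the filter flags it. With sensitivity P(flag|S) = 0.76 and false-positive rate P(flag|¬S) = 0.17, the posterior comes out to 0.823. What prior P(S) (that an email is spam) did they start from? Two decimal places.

In odds form, posterior odds = prior odds × likelihood ratio, so prior odds = posterior odds ÷ LR.
Posterior odds = 0.823/(1−0.823) = 4.6497. LR = 0.76/0.17 = 4.4706.
Prior odds = 4.6497/4.4706 = 1.0401, so P(S) = 1.0401/(1+1.0401) ≈ 0.51.

P(S) = 0.51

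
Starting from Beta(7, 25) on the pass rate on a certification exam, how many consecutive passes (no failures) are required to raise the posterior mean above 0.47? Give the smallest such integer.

k = 16

After k passes and 0 failures the posterior is Beta(7+k, 25), with mean (7+k)/(7+25+k).
Set (7+k)/(32+k) > 0.47 and solve: k > (0.47·32 − 7)/(1 − 0.47) = 15.170.
The smallest integer exceeding 15.170 is 16, and checking k=16: (23)/(48) = 0.4792 > 0.47.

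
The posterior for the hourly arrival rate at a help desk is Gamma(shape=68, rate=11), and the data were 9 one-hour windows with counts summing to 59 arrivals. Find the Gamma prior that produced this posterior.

A Gamma(α, β) prior (rate parametrization) on a Poisson rate with n observations summing to S gives posterior Gamma(α+S, β+n).
So α = 68 − 59 = 9 and β = 11 − 9 = 2.

Gamma(shape=9, rate=2)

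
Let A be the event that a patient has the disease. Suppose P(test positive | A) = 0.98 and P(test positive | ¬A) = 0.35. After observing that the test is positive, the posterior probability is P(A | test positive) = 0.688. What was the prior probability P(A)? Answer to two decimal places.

Bayes' rule in odds form gives O(A|E) = O(A)·[P(E|A)/P(E|¬A)], hence O(A) = O(A|E)/LR.
Posterior odds = 0.688/(1−0.688) = 2.2051. LR = 0.98/0.35 = 2.8000.
Prior odds = 2.2051/2.8000 = 0.7875, so P(A) = 0.7875/(1+0.7875) ≈ 0.44.

P(A) = 0.44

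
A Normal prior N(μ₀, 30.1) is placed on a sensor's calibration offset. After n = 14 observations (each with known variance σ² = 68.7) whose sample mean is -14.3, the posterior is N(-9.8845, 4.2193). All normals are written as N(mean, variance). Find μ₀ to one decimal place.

μ₀ = 17.2

The posterior mean is a precision-weighted average: μ_n = (τ₀μ₀ + τ_data·x̄)/(τ₀+τ_data), with τ₀=1/σ₀² and τ_data=n/σ².
Here τ₀ = 1/30.1 = 0.033223 and τ_data = 14/68.7 = 0.203785, so τ_n = 0.237008.
Rearranging for μ₀: μ₀ = (μ_n·τ_n − τ_data·x̄)/τ₀ = (-9.8845·0.237008 − 0.203785·-14.3) / 0.033223 = 0.571420/0.033223 ≈ 17.2.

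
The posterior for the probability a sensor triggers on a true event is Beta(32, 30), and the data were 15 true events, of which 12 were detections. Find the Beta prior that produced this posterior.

A Beta(a, b) prior with s successes and f failures in binomial data gives a Beta(a+s, b+f) posterior.
So a = 32 − 12 = 20 and b = 30 − 3 = 27.

Beta(20, 27)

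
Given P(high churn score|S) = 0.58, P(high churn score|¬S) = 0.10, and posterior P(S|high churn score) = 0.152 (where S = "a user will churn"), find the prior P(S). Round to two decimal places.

In odds form, posterior odds = prior odds × likelihood ratio, so prior odds = posterior odds ÷ LR.
Posterior odds = 0.152/(1−0.152) = 0.1792. LR = 0.58/0.10 = 5.8000.
Prior odds = 0.1792/5.8000 = 0.0309, so P(S) = 0.0309/(1+0.0309) ≈ 0.03.

P(S) = 0.03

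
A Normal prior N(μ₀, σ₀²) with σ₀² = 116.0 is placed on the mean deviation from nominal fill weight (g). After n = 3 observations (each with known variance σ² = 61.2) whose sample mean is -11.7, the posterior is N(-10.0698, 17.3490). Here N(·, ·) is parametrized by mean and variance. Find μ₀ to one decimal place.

With known observation variance, the Normal–Normal posterior has precision τ_n = τ₀ + n/σ² and mean μ_n = (τ₀μ₀ + (n/σ²)x̄)/τ_n.
Here τ₀ = 1/116.0 = 0.008621 and τ_data = 3/61.2 = 0.049020, so τ_n = 0.057641.
Rearranging for μ₀: μ₀ = (μ_n·τ_n − τ_data·x̄)/τ₀ = (-10.0698·0.057641 − 0.049020·-11.7) / 0.008621 = -0.006899/0.008621 ≈ -0.8.

μ₀ = -0.8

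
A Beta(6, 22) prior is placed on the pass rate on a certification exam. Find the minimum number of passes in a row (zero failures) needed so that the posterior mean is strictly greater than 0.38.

After k passes and 0 failures the posterior is Beta(6+k, 22), with mean (6+k)/(6+22+k).
Set (6+k)/(28+k) > 0.38 and solve: k > (0.38·28 − 6)/(1 − 0.38) = 7.484.
The smallest integer exceeding 7.484 is 8, and checking k=8: (14)/(36) = 0.3889 > 0.38.

k = 8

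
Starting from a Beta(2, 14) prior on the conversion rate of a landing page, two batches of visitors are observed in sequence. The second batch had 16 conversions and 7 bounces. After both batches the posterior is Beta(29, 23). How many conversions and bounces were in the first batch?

11 conversions and 2 bounces

Because Beta–binomial updating is additive in the counts, the combined data contributed (α_post−α_prior, β_post−β_prior) successes and failures.
Total across both batches: 29−2=27 conversions, 23−14=9 bounces.
Subtract the second batch: 27−16=11 conversions and 9−7=2 bounces.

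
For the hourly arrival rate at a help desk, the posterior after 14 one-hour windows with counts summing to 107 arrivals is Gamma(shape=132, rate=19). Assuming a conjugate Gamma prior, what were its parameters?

Gamma(shape=25, rate=5)

A Gamma(α, β) prior (rate parametrization) on a Poisson rate with n observations summing to S gives posterior Gamma(α+S, β+n).
So α = 132 − 107 = 25 and β = 19 − 14 = 5.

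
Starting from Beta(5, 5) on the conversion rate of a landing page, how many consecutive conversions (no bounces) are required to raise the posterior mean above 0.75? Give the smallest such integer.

After k conversions and 0 bounces the posterior is Beta(5+k, 5), with mean (5+k)/(5+5+k).
Set (5+k)/(10+k) > 0.75 and solve: k > (0.75·10 − 5)/(1 − 0.75) = 10.000.
The smallest integer exceeding 10.000 is 11, and checking k=11: (16)/(21) = 0.7619 > 0.75.

k = 11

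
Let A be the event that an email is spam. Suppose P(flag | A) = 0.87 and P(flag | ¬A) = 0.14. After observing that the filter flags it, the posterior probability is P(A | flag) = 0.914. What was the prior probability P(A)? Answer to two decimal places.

In odds form, posterior odds = prior odds × likelihood ratio, so prior odds = posterior odds ÷ LR.
Posterior odds = 0.914/(1−0.914) = 10.6279. LR = 0.87/0.14 = 6.2143.
Prior odds = 10.6279/6.2143 = 1.7102, so P(A) = 1.7102/(1+1.7102) ≈ 0.63.

P(A) = 0.63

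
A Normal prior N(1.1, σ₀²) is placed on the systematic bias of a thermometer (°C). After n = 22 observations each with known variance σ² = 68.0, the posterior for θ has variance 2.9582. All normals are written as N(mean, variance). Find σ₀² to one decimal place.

Posterior precision equals prior precision plus data precision: 1/σ_n² = 1/σ₀² + n/σ².
So 1/σ₀² = 1/2.9582 − 22/68.0 = 0.338043 − 0.323529 = 0.014514.
Hence σ₀² = 1/0.014514 ≈ 68.9.

σ₀² = 68.9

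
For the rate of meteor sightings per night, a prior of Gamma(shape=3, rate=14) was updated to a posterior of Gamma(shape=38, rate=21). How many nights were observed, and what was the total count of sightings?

Gamma–Poisson conjugacy: posterior shape = α + Σxᵢ, posterior rate = β + n.
Matching: Σxᵢ = 38 − 3 = 35 and n = 21 − 14 = 7.

n = 7 nights with total 35 sightings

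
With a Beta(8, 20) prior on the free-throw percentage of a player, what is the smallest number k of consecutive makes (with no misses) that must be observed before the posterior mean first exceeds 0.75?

k = 53

After k makes and 0 misses the posterior is Beta(8+k, 20), with mean (8+k)/(8+20+k).
Set (8+k)/(28+k) > 0.75 and solve: k > (0.75·28 − 8)/(1 − 0.75) = 52.000.
The smallest integer exceeding 52.000 is 53.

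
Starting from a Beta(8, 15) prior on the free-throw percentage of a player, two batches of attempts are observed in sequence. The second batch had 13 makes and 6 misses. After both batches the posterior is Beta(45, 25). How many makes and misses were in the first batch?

Sequential conjugate updates are equivalent to a single update on the pooled data, so total successes = posterior α − prior α and total failures = posterior β − prior β.
Total across both batches: 45−8=37 makes, 25−15=10 misses.
Subtract the second batch: 37−13=24 makes and 10−6=4 misses.

24 makes and 4 misses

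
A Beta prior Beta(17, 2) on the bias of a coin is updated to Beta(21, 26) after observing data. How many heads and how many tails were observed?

Beta is conjugate to the binomial likelihood: posterior = Beta(a+s, b+f).
Match parameters: s=21−17=4, f=26−2=24.

4 heads and 24 tails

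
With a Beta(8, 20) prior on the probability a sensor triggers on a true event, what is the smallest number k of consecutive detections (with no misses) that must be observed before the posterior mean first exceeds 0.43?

k = 8

After k detections and 0 misses the posterior is Beta(8+k, 20), with mean (8+k)/(8+20+k).
Set (8+k)/(28+k) > 0.43 and solve: k > (0.43·28 − 8)/(1 − 0.43) = 7.088.
The smallest integer exceeding 7.088 is 8.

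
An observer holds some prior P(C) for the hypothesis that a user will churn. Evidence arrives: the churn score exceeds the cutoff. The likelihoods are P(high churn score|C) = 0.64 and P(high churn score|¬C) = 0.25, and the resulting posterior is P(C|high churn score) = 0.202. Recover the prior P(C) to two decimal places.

Bayes' rule in odds form gives O(C|E) = O(C)·[P(E|C)/P(E|¬C)], hence O(C) = O(C|E)/LR.
Posterior odds = 0.202/(1−0.202) = 0.2531. LR = 0.64/0.25 = 2.5600.
Prior odds = 0.2531/2.5600 = 0.0989, so P(C) = 0.0989/(1+0.0989) ≈ 0.09.

P(C) = 0.09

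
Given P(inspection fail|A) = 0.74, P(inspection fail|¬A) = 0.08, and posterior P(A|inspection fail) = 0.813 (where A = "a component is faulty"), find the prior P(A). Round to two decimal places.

Bayes' rule in odds form gives O(A|E) = O(A)·[P(E|A)/P(E|¬A)], hence O(A) = O(A|E)/LR.
Posterior odds = 0.813/(1−0.813) = 4.3476. LR = 0.74/0.08 = 9.2500.
Prior odds = 4.3476/9.2500 = 0.4700, so P(A) = 0.4700/(1+0.4700) ≈ 0.32.

P(A) = 0.32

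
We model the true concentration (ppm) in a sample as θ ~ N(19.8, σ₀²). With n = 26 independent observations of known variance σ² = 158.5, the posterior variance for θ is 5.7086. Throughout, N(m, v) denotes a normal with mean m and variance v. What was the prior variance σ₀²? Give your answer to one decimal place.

σ₀² = 89.8

For the Normal–Normal model with known σ², precisions add: τ_n = τ₀ + n/σ².
So 1/σ₀² = 1/5.7086 − 26/158.5 = 0.175174 − 0.164038 = 0.011136.
Hence σ₀² = 1/0.011136 ≈ 89.8.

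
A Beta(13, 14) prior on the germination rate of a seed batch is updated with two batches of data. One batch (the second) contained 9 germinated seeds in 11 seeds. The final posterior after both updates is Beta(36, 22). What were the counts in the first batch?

14 germinated seeds and 6 non-germinating seeds

Sequential conjugate updates are equivalent to a single update on the pooled data, so total successes = posterior α − prior α and total failures = posterior β − prior β.
Total across both batches: 36−13=23 germinated seeds, 22−14=8 non-germinating seeds.
Subtract the second batch: 23−9=14 germinated seeds and 8−2=6 non-germinating seeds.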